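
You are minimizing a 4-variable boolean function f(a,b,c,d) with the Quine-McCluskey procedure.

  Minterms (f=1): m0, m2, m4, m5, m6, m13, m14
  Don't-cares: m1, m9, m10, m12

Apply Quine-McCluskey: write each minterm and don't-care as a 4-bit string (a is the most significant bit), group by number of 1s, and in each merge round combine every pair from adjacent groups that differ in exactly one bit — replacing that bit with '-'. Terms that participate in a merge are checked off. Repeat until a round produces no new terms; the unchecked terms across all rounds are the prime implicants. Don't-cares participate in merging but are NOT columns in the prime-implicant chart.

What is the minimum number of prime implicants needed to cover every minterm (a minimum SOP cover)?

[col 0] 0000*, 0001*, 0010*, 0100*, 0101*, 0110*, 1001*, 1010*, 1100*, 1101*, 1110*
[col 1] -001*, -010*, -100*, -101*, -110*, 0-00*, 0-01*, 0-10*, 00-0*, 000-*, 01-0*, 010-*, 1-01*, 1-10*, 11-0*, 110-*
[col 2] --01, --10, -1-0, -10-, 0--0, 0-0-
Prime implicants: --01, --10, -1-0, -10-, 0--0, 0-0-
PI chart (minterm → PIs covering it):
  0 | 0--0,0-0-
  2 | --10,0--0
  4 | -1-0,-10-,0--0,0-0-
  5 | --01,-10-,0-0-
  6 | --10,-1-0,0--0
  13 | --01,-10-
  14 | --10,-1-0
(no essential prime implicants)
Petrick residual → --01, --10, 0--0
Minimum SOP uses 3 PIs: c'd + cd' + a'd'

3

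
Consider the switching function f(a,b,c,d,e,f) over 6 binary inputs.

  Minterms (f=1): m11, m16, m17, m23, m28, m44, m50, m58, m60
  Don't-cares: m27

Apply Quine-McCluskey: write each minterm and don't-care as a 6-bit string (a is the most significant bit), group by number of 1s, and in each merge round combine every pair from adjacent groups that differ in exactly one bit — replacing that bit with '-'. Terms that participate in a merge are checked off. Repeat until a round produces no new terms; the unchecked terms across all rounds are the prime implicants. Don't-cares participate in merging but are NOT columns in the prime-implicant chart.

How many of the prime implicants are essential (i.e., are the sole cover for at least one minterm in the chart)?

[col 0] 001011*, 010000*, 010001*, 010111, 011011*, 011100*, 101100*, 110010*, 111010*, 111100*
[col 1] -11100, 0-1011, 01000-, 1-1100, 11-010
Prime implicants: -11100, 0-1011, 01000-, 010111, 1-1100, 11-010
PI chart (minterm → PIs covering it):
  11 | 0-1011  (sole → essential)
  16 | 01000-  (sole → essential)
  17 | 01000-  (sole → essential)
  23 | 010111  (sole → essential)
  28 | -11100  (sole → essential)
  44 | 1-1100  (sole → essential)
  50 | 11-010  (sole → essential)
  58 | 11-010  (sole → essential)
  60 | -11100,1-1100
Essential prime implicants: -11100, 0-1011, 01000-, 010111, 1-1100, 11-010

6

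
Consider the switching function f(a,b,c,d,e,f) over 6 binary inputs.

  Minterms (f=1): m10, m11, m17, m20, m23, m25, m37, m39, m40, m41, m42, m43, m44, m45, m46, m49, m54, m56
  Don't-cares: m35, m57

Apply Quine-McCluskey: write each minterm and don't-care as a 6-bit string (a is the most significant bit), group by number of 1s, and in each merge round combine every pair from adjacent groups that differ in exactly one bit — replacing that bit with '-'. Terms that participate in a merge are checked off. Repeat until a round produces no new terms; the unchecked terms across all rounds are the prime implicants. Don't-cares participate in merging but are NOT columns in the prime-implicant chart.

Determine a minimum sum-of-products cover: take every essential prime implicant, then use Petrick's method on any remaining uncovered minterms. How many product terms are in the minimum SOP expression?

size-2^0 implicants → 001010(✓)  001011(✓)  010001(✓)  010100  010111  011001(✓)  100011(✓)  100101(✓)  100111(✓)  101000(✓)  101001(✓)  101010(✓)  101011(✓)  101100(✓)  101101(✓)  101110(✓)  110001(✓)  110110  111000(✓)  111001(✓)
size-2^1 implicants → -01010(✓)  -01011(✓)  -10001(✓)  -11001(✓)  00101-(✓)  01-001(✓)  1-1000(✓)  1-1001(✓)  10-011  10-101  100-11  1001-1  101-00(✓)  101-01(✓)  101-10(✓)  1010-0(✓)  1010-1(✓)  10100-(✓)  10101-(✓)  1011-0(✓)  10110-(✓)  11-001(✓)  11100-(✓)
size-2^2 implicants → -0101-  -1-001  1-100-  101--0  101-0-  1010--
Unchecked terms (primes): -0101-, -1-001, 010100, 010111, 1-100-, 10-011, 10-101, 100-11, 1001-1, 101--0, 101-0-, 1010--, 110110
Minterm coverage:
  m10 ⊆ -0101- [E]
  m11 ⊆ -0101- [E]
  m17 ⊆ -1-001 [E]
  m20 ⊆ 010100 [E]
  m23 ⊆ 010111 [E]
  m25 ⊆ -1-001 [E]
  m37 ⊆ 10-101,1001-1
  m39 ⊆ 100-11,1001-1
  m40 ⊆ 1-100-,101--0,101-0-,1010--
  m41 ⊆ 1-100-,101-0-,1010--
  m42 ⊆ -0101-,101--0,1010--
  m43 ⊆ -0101-,10-011,1010--
  m44 ⊆ 101--0,101-0-
  m45 ⊆ 10-101,101-0-
  m46 ⊆ 101--0 [E]
  m49 ⊆ -1-001 [E]
  m54 ⊆ 110110 [E]
  m56 ⊆ 1-100- [E]
E = {-0101-, -1-001, 010100, 010111, 1-100-, 101--0, 110110}
Petrick residual → 10-101, 100-11
Cover = b'cd'e + bd'e'f + a'bc'de'f' + a'bc'def + acd'e' + ab'de'f + ab'c'ef + ab'cf' + abc'def'  |cover|=9

9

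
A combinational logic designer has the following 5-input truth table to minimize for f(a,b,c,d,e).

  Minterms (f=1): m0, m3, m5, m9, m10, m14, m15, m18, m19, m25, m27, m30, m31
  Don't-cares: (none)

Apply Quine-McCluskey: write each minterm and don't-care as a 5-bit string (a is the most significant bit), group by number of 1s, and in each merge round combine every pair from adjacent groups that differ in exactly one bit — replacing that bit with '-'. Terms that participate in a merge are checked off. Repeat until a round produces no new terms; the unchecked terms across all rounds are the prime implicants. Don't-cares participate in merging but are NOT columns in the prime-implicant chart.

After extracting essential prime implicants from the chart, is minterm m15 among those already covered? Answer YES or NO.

YES

[col 0] 00000, 00011*, 00101, 01001*, 01010*, 01110*, 01111*, 10010*, 10011*, 11001*, 11011*, 11110*, 11111*
[col 1] -0011, -1001, -1110*, -1111*, 01-10, 0111-*, 1-011, 1001-, 11-11, 110-1, 1111-*
[col 2] -111-
Prime implicants: -0011, -1001, -111-, 00000, 00101, 01-10, 1-011, 1001-, 11-11, 110-1
PI chart (minterm → PIs covering it):
  0 | 00000  (sole → essential)
  3 | -0011  (sole → essential)
  5 | 00101  (sole → essential)
  9 | -1001  (sole → essential)
  10 | 01-10  (sole → essential)
  14 | -111-,01-10
  15 | -111-  (sole → essential)
  18 | 1001-  (sole → essential)
  19 | -0011,1-011,1001-
  25 | -1001,110-1
  27 | 1-011,11-11,110-1
  30 | -111-  (sole → essential)
  31 | -111-,11-11
Essential prime implicants: -0011, -1001, -111-, 00000, 00101, 01-10, 1001-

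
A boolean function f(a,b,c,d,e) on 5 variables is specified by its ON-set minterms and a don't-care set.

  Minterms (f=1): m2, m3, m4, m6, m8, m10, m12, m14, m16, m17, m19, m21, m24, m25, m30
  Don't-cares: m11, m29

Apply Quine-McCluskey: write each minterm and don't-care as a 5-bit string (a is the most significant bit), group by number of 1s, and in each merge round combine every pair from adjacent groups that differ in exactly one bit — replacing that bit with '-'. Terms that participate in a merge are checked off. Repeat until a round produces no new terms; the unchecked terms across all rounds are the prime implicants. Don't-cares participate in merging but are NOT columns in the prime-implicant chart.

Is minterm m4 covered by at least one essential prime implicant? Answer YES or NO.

size-2^0 implicants → 00010(✓)  00011(✓)  00100(✓)  00110(✓)  01000(✓)  01010(✓)  01011(✓)  01100(✓)  01110(✓)  10000(✓)  10001(✓)  10011(✓)  10101(✓)  11000(✓)  11001(✓)  11101(✓)  11110(✓)
size-2^1 implicants → -0011  -1000  -1110  0-010(✓)  0-011(✓)  0-100(✓)  0-110(✓)  00-10(✓)  0001-(✓)  001-0(✓)  01-00(✓)  01-10(✓)  010-0(✓)  0101-(✓)  011-0(✓)  1-000(✓)  1-001(✓)  1-101(✓)  10-01(✓)  100-1  1000-(✓)  11-01(✓)  1100-(✓)
size-2^2 implicants → 0--10  0-01-  0-1-0  01--0  1--01  1-00-
Unchecked terms (primes): -0011, -1000, -1110, 0--10, 0-01-, 0-1-0, 01--0, 1--01, 1-00-, 100-1
Minterm coverage:
  m2 ⊆ 0--10,0-01-
  m3 ⊆ -0011,0-01-
  m4 ⊆ 0-1-0 [E]
  m6 ⊆ 0--10,0-1-0
  m8 ⊆ -1000,01--0
  m10 ⊆ 0--10,0-01-,01--0
  m12 ⊆ 0-1-0,01--0
  m14 ⊆ -1110,0--10,0-1-0,01--0
  m16 ⊆ 1-00- [E]
  m17 ⊆ 1--01,1-00-,100-1
  m19 ⊆ -0011,100-1
  m21 ⊆ 1--01 [E]
  m24 ⊆ -1000,1-00-
  m25 ⊆ 1--01,1-00-
  m30 ⊆ -1110 [E]
E = {-1110, 0-1-0, 1--01, 1-00-}

YES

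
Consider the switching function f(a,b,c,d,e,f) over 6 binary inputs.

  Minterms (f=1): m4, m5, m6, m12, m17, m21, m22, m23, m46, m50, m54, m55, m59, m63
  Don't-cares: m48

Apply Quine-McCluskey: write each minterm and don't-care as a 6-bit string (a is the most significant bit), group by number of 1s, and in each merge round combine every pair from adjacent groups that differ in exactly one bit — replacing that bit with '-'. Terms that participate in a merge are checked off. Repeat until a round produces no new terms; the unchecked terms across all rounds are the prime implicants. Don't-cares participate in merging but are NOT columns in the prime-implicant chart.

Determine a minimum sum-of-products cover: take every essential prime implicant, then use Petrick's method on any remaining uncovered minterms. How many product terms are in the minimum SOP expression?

8

[col 0] 000100*, 000101*, 000110*, 001100*, 010001*, 010101*, 010110*, 010111*, 101110, 110000*, 110010*, 110110*, 110111*, 111011*, 111111*
[col 1] -10110*, -10111*, 0-0101, 0-0110, 00-100, 0001-0, 00010-, 010-01, 0101-1, 01011-*, 11-111, 110-10, 1100-0, 11011-*, 111-11
[col 2] -1011-
Prime implicants: -1011-, 0-0101, 0-0110, 00-100, 0001-0, 00010-, 010-01, 0101-1, 101110, 11-111, 110-10, 1100-0, 111-11
PI chart (minterm → PIs covering it):
  4 | 00-100,0001-0,00010-
  5 | 0-0101,00010-
  6 | 0-0110,0001-0
  12 | 00-100  (sole → essential)
  17 | 010-01  (sole → essential)
  21 | 0-0101,010-01,0101-1
  22 | -1011-,0-0110
  23 | -1011-,0101-1
  46 | 101110  (sole → essential)
  50 | 110-10,1100-0
  54 | -1011-,110-10
  55 | -1011-,11-111
  59 | 111-11  (sole → essential)
  63 | 11-111,111-11
Essential prime implicants: 00-100, 010-01, 101110, 111-11
Petrick residual → -1011-, 0-0101, 0-0110, 110-10
Minimum SOP uses 8 PIs: bc'de + a'c'de'f + a'c'def' + a'b'de'f' + a'bc'e'f + ab'cdef' + abc'ef' + abcef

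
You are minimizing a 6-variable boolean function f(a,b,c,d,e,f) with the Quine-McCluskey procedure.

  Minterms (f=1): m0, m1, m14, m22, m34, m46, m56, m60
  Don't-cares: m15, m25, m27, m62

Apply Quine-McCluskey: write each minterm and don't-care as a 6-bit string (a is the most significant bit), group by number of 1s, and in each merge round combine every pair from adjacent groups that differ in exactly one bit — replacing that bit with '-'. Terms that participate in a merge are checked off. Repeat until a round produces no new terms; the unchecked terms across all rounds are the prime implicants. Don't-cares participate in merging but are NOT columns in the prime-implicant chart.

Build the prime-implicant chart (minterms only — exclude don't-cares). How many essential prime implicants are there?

4

[col 0] 000000*, 000001*, 001110*, 001111*, 010110, 011001*, 011011*, 100010, 101110*, 111000*, 111100*, 111110*
[col 1] -01110, 00000-, 00111-, 0110-1, 1-1110, 111-00, 1111-0
Prime implicants: -01110, 00000-, 00111-, 010110, 0110-1, 1-1110, 100010, 111-00, 1111-0
PI chart (minterm → PIs covering it):
  0 | 00000-  (sole → essential)
  1 | 00000-  (sole → essential)
  14 | -01110,00111-
  22 | 010110  (sole → essential)
  34 | 100010  (sole → essential)
  46 | -01110,1-1110
  56 | 111-00  (sole → essential)
  60 | 111-00,1111-0
Essential prime implicants: 00000-, 010110, 100010, 111-00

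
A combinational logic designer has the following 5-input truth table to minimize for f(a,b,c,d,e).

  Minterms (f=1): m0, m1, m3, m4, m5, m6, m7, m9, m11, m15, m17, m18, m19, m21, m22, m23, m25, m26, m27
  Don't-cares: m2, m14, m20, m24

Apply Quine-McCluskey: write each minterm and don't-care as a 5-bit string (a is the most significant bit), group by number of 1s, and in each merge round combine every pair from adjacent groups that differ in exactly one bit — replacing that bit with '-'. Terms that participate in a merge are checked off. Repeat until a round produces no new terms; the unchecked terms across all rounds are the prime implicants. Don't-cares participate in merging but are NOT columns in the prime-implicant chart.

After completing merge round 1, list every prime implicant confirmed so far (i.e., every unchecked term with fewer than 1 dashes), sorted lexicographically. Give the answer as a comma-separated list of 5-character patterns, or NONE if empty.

NONE

size-2^0 implicants → 00000(✓)  00001(✓)  00010(✓)  00011(✓)  00100(✓)  00101(✓)  00110(✓)  00111(✓)  01001(✓)  01011(✓)  01110(✓)  01111(✓)  10001(✓)  10010(✓)  10011(✓)  10100(✓)  10101(✓)  10110(✓)  10111(✓)  11000(✓)  11001(✓)  11010(✓)  11011(✓)
size-2^1 implicants → -0001(✓)  -0010(✓)  -0011(✓)  -0100(✓)  -0101(✓)  -0110(✓)  -0111(✓)  -1001(✓)  -1011(✓)  0-001(✓)  0-011(✓)  0-110(✓)  0-111(✓)  00-00(✓)  00-01(✓)  00-10(✓)  00-11(✓)  000-0(✓)  000-1(✓)  0000-(✓)  0001-(✓)  001-0(✓)  001-1(✓)  0010-(✓)  0011-(✓)  01-11(✓)  010-1(✓)  0111-(✓)  1-001(✓)  1-010(✓)  1-011(✓)  10-01(✓)  10-10(✓)  10-11(✓)  100-1(✓)  1001-(✓)  101-0(✓)  101-1(✓)  1010-(✓)  1011-(✓)  110-0(✓)  110-1(✓)  1100-(✓)  1101-(✓)
size-2^2 implicants → --001(✓)  --011(✓)  -0-01(✓)  -0-10(✓)  -0-11(✓)  -00-1(✓)  -001-(✓)  -01-0(✓)  -01-1(✓)  -010-(✓)  -011-(✓)  -10-1(✓)  0--11  0-0-1(✓)  0-11-  00--0(✓)  00--1(✓)  00-0-(✓)  00-1-(✓)  000--(✓)  001--(✓)  1-0-1(✓)  1-01-  10--1(✓)  10-1-(✓)  101--(✓)  110--
size-2^3 implicants → --0-1  -0--1  -0-1-  -01--  00---
Unchecked terms (primes): --0-1, -0--1, -0-1-, -01--, 0--11, 0-11-, 00---, 1-01-, 110--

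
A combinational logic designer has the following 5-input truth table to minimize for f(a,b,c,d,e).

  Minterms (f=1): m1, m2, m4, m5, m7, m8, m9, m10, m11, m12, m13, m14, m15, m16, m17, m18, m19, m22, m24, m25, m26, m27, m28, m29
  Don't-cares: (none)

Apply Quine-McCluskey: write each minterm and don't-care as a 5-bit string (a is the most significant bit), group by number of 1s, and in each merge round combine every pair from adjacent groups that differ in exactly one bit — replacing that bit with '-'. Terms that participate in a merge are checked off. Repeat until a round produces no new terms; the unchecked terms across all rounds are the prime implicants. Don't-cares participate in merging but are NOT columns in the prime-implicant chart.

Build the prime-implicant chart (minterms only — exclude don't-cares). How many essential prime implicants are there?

7

size-2^0 implicants → 00001(✓)  00010(✓)  00100(✓)  00101(✓)  00111(✓)  01000(✓)  01001(✓)  01010(✓)  01011(✓)  01100(✓)  01101(✓)  01110(✓)  01111(✓)  10000(✓)  10001(✓)  10010(✓)  10011(✓)  10110(✓)  11000(✓)  11001(✓)  11010(✓)  11011(✓)  11100(✓)  11101(✓)
size-2^1 implicants → -0001(✓)  -0010(✓)  -1000(✓)  -1001(✓)  -1010(✓)  -1011(✓)  -1100(✓)  -1101(✓)  0-001(✓)  0-010(✓)  0-100(✓)  0-101(✓)  0-111(✓)  00-01(✓)  001-1(✓)  0010-(✓)  01-00(✓)  01-01(✓)  01-10(✓)  01-11(✓)  010-0(✓)  010-1(✓)  0100-(✓)  0101-(✓)  011-0(✓)  011-1(✓)  0110-(✓)  0111-(✓)  1-000(✓)  1-001(✓)  1-010(✓)  1-011(✓)  10-10  100-0(✓)  100-1(✓)  1000-(✓)  1001-(✓)  11-00(✓)  11-01(✓)  110-0(✓)  110-1(✓)  1100-(✓)  1101-(✓)  1110-(✓)
size-2^2 implicants → --001  --010  -1-00(✓)  -1-01(✓)  -10-0(✓)  -10-1(✓)  -100-(✓)  -101-(✓)  -110-(✓)  0--01  0-1-1  0-10-  01--0(✓)  01--1(✓)  01-0-(✓)  01-1-(✓)  010--(✓)  011--(✓)  1-0-0(✓)  1-0-1(✓)  1-00-(✓)  1-01-(✓)  100--(✓)  11-0-(✓)  110--(✓)
size-2^3 implicants → -1-0-  -10--  01---  1-0--
Unchecked terms (primes): --001, --010, -1-0-, -10--, 0--01, 0-1-1, 0-10-, 01---, 1-0--, 10-10
Minterm coverage:
  m1 ⊆ --001,0--01
  m2 ⊆ --010 [E]
  m4 ⊆ 0-10- [E]
  m5 ⊆ 0--01,0-1-1,0-10-
  m7 ⊆ 0-1-1 [E]
  m8 ⊆ -1-0-,-10--,01---
  m9 ⊆ --001,-1-0-,-10--,0--01,01---
  m10 ⊆ --010,-10--,01---
  m11 ⊆ -10--,01---
  m12 ⊆ -1-0-,0-10-,01---
  m13 ⊆ -1-0-,0--01,0-1-1,0-10-,01---
  m14 ⊆ 01--- [E]
  m15 ⊆ 0-1-1,01---
  m16 ⊆ 1-0-- [E]
  m17 ⊆ --001,1-0--
  m18 ⊆ --010,1-0--,10-10
  m19 ⊆ 1-0-- [E]
  m22 ⊆ 10-10 [E]
  m24 ⊆ -1-0-,-10--,1-0--
  m25 ⊆ --001,-1-0-,-10--,1-0--
  m26 ⊆ --010,-10--,1-0--
  m27 ⊆ -10--,1-0--
  m28 ⊆ -1-0- [E]
  m29 ⊆ -1-0- [E]
E = {--010, -1-0-, 0-1-1, 0-10-, 01---, 1-0--, 10-10}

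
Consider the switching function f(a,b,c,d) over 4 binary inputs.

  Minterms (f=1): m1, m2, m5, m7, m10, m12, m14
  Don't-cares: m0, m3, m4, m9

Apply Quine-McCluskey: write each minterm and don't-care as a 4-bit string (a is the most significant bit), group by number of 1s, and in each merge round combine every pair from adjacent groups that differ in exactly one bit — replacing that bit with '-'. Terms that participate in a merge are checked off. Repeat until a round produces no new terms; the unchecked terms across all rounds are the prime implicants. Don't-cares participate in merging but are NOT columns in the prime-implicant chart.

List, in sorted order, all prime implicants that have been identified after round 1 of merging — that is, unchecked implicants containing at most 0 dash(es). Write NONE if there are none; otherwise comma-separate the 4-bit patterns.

size-2^0 implicants → 0000(✓)  0001(✓)  0010(✓)  0011(✓)  0100(✓)  0101(✓)  0111(✓)  1001(✓)  1010(✓)  1100(✓)  1110(✓)
size-2^1 implicants → -001  -010  -100  0-00(✓)  0-01(✓)  0-11(✓)  00-0(✓)  00-1(✓)  000-(✓)  001-(✓)  01-1(✓)  010-(✓)  1-10  11-0
size-2^2 implicants → 0--1  0-0-  00--
Unchecked terms (primes): -001, -010, -100, 0--1, 0-0-, 00--, 1-10, 11-0

NONE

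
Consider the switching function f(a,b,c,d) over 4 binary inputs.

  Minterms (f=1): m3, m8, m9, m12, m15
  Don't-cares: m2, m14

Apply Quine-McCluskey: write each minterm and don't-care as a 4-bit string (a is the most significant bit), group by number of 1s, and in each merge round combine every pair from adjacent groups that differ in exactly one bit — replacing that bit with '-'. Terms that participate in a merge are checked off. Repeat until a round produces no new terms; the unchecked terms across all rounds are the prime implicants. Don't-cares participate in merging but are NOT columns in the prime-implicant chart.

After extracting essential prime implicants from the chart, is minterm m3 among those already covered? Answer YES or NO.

size-2^0 implicants → 0010(✓)  0011(✓)  1000(✓)  1001(✓)  1100(✓)  1110(✓)  1111(✓)
size-2^1 implicants → 001-  1-00  100-  11-0  111-
Unchecked terms (primes): 001-, 1-00, 100-, 11-0, 111-
Minterm coverage:
  m3 ⊆ 001- [E]
  m8 ⊆ 1-00,100-
  m9 ⊆ 100- [E]
  m12 ⊆ 1-00,11-0
  m15 ⊆ 111- [E]
E = {001-, 100-, 111-}

YES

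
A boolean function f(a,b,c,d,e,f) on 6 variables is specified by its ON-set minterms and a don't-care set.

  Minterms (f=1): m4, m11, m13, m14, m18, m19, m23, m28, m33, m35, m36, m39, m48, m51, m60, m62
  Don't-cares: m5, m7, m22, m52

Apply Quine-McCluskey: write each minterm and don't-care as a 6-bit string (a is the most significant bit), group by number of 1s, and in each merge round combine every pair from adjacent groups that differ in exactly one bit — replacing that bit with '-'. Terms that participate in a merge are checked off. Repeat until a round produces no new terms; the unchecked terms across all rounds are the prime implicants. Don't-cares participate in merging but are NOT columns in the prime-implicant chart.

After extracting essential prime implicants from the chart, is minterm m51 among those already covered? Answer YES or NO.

NO

Round 0: 000100✓ 000101✓ 000111✓ 001011 001101✓ 001110 010010✓ 010011✓ 010110✓ 010111✓ 011100✓ 100001✓ 100011✓ 100100✓ 100111✓ 110000✓ 110011✓ 110100✓ 111100✓ 111110✓
Round 1: -00100 -00111 -10011 -11100 0-0111 00-101 0001-1 00010- 010-10✓ 010-11✓ 01001-✓ 01011-✓ 1-0011 1-0100 100-11 1000-1 11-100 110-00 1111-0
Round 2: 010-1-
PIs = {-00100, -00111, -10011, -11100, 0-0111, 00-101, 0001-1, 00010-, 001011, 001110, 010-1-, 1-0011, 1-0100, 100-11, 1000-1, 11-100, 110-00, 1111-0}
Coverage chart:
  m4: -00100,00010-
  m11: 001011 ←essential
  m13: 00-101 ←essential
  m14: 001110 ←essential
  m18: 010-1- ←essential
  m19: -10011,010-1-
  m23: 0-0111,010-1-
  m28: -11100 ←essential
  m33: 1000-1 ←essential
  m35: 1-0011,100-11,1000-1
  m36: -00100,1-0100
  m39: -00111,100-11
  m48: 110-00 ←essential
  m51: -10011,1-0011
  m60: -11100,11-100,1111-0
  m62: 1111-0 ←essential
Essential: -11100, 00-101, 001011, 001110, 010-1-, 1000-1, 110-00, 1111-0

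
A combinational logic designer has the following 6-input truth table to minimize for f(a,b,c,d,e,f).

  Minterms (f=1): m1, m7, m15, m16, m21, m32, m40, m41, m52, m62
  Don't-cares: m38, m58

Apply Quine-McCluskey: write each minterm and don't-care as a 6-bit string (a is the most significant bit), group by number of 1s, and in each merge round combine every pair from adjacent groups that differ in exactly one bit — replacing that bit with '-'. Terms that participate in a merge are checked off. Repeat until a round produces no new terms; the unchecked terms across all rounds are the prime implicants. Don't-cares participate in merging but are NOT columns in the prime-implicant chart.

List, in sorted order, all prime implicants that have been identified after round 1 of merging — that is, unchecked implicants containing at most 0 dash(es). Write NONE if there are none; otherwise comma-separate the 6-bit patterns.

000001, 010000, 010101, 100110, 110100

[col 0] 000001, 000111*, 001111*, 010000, 010101, 100000*, 100110, 101000*, 101001*, 110100, 111010*, 111110*
[col 1] 00-111, 10-000, 10100-, 111-10
Prime implicants: 00-111, 000001, 010000, 010101, 10-000, 100110, 10100-, 110100, 111-10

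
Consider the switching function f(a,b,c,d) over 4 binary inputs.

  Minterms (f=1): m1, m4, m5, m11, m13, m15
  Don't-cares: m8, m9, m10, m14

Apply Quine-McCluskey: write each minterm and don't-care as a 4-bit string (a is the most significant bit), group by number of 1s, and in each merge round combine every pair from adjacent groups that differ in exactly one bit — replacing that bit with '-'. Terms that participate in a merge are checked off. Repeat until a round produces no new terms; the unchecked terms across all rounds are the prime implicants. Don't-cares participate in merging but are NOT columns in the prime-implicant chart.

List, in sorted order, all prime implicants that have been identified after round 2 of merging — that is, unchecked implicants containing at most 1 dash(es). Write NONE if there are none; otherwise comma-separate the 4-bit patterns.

010-

size-2^0 implicants → 0001(✓)  0100(✓)  0101(✓)  1000(✓)  1001(✓)  1010(✓)  1011(✓)  1101(✓)  1110(✓)  1111(✓)
size-2^1 implicants → -001(✓)  -101(✓)  0-01(✓)  010-  1-01(✓)  1-10(✓)  1-11(✓)  10-0(✓)  10-1(✓)  100-(✓)  101-(✓)  11-1(✓)  111-(✓)
size-2^2 implicants → --01  1--1  1-1-  10--
Unchecked terms (primes): --01, 010-, 1--1, 1-1-, 10--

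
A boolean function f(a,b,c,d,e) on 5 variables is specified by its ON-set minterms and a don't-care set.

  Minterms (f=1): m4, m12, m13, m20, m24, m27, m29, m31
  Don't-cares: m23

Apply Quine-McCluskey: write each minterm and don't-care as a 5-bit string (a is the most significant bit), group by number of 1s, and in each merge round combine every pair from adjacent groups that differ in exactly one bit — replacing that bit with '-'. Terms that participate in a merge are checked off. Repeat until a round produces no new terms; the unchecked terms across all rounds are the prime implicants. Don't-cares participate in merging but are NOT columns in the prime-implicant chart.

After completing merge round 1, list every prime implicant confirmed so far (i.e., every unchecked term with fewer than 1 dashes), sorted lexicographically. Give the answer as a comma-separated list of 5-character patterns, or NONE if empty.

size-2^0 implicants → 00100(✓)  01100(✓)  01101(✓)  10100(✓)  10111(✓)  11000  11011(✓)  11101(✓)  11111(✓)
size-2^1 implicants → -0100  -1101  0-100  0110-  1-111  11-11  111-1
Unchecked terms (primes): -0100, -1101, 0-100, 0110-, 1-111, 11-11, 11000, 111-1

11000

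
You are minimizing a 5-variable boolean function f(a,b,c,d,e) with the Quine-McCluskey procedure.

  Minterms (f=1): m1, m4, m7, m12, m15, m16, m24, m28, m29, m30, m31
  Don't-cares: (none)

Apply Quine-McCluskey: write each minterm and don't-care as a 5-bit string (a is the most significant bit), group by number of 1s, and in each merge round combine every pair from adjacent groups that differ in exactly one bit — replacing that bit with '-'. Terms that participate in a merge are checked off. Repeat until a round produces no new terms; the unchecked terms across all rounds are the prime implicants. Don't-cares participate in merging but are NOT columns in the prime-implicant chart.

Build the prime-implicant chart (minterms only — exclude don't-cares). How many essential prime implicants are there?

5

[col 0] 00001, 00100*, 00111*, 01100*, 01111*, 10000*, 11000*, 11100*, 11101*, 11110*, 11111*
[col 1] -1100, -1111, 0-100, 0-111, 1-000, 11-00, 111-0*, 111-1*, 1110-*, 1111-*
[col 2] 111--
Prime implicants: -1100, -1111, 0-100, 0-111, 00001, 1-000, 11-00, 111--
PI chart (minterm → PIs covering it):
  1 | 00001  (sole → essential)
  4 | 0-100  (sole → essential)
  7 | 0-111  (sole → essential)
  12 | -1100,0-100
  15 | -1111,0-111
  16 | 1-000  (sole → essential)
  24 | 1-000,11-00
  28 | -1100,11-00,111--
  29 | 111--  (sole → essential)
  30 | 111--  (sole → essential)
  31 | -1111,111--
Essential prime implicants: 0-100, 0-111, 00001, 1-000, 111--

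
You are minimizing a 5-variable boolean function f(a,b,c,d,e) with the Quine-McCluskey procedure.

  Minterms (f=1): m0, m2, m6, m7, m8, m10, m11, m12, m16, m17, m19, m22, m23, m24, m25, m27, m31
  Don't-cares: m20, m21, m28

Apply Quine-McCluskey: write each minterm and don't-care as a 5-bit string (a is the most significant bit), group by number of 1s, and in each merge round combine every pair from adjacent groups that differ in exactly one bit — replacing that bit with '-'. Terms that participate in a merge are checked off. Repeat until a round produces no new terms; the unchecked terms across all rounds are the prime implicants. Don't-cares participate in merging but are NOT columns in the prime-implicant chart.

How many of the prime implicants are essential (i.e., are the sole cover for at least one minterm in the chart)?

Round 0: 00000✓ 00010✓ 00110✓ 00111✓ 01000✓ 01010✓ 01011✓ 01100✓ 10000✓ 10001✓ 10011✓ 10100✓ 10101✓ 10110✓ 10111✓ 11000✓ 11001✓ 11011✓ 11100✓ 11111✓
Round 1: -0000✓ -0110✓ -0111✓ -1000✓ -1011 -1100✓ 0-000✓ 0-010✓ 00-10 000-0✓ 0011-✓ 01-00✓ 010-0✓ 0101- 1-000✓ 1-001✓ 1-011✓ 1-100✓ 1-111✓ 10-00✓ 10-01✓ 10-11✓ 100-1✓ 1000-✓ 101-0✓ 101-1✓ 1010-✓ 1011-✓ 11-00✓ 11-11✓ 110-1✓ 1100-✓
Round 2: --000 -011- -1-00 0-0-0 1--00 1--11 1-0-1 1-00- 10--1 10-0- 101--
PIs = {--000, -011-, -1-00, -1011, 0-0-0, 00-10, 0101-, 1--00, 1--11, 1-0-1, 1-00-, 10--1, 10-0-, 101--}
Coverage chart:
  m0: --000,0-0-0
  m2: 0-0-0,00-10
  m6: -011-,00-10
  m7: -011- ←essential
  m8: --000,-1-00,0-0-0
  m10: 0-0-0,0101-
  m11: -1011,0101-
  m12: -1-00 ←essential
  m16: --000,1--00,1-00-,10-0-
  m17: 1-0-1,1-00-,10--1,10-0-
  m19: 1--11,1-0-1,10--1
  m22: -011-,101--
  m23: -011-,1--11,10--1,101--
  m24: --000,-1-00,1--00,1-00-
  m25: 1-0-1,1-00-
  m27: -1011,1--11,1-0-1
  m31: 1--11 ←essential
Essential: -011-, -1-00, 1--11

3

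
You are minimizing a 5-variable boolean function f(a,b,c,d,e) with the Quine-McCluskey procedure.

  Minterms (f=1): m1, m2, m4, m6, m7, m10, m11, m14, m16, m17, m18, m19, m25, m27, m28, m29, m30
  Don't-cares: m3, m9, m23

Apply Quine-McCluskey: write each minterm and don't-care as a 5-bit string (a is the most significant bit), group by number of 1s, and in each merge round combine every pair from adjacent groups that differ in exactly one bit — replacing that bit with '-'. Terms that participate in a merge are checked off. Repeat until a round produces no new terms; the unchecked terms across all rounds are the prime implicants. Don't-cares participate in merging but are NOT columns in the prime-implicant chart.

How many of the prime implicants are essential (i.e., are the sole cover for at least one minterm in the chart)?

Round 0: 00001✓ 00010✓ 00011✓ 00100✓ 00110✓ 00111✓ 01001✓ 01010✓ 01011✓ 01110✓ 10000✓ 10001✓ 10010✓ 10011✓ 10111✓ 11001✓ 11011✓ 11100✓ 11101✓ 11110✓
Round 1: -0001✓ -0010✓ -0011✓ -0111✓ -1001✓ -1011✓ -1110 0-001✓ 0-010✓ 0-011✓ 0-110✓ 00-10✓ 00-11✓ 000-1✓ 0001-✓ 001-0 0011-✓ 01-10✓ 010-1✓ 0101-✓ 1-001✓ 1-011✓ 10-11✓ 100-0✓ 100-1✓ 1000-✓ 1001-✓ 11-01 110-1✓ 111-0 1110-
Round 2: --001✓ --011✓ -0-11 -00-1✓ -001- -10-1✓ 0--10 0-0-1✓ 0-01- 00-1- 1-0-1✓ 100--
Round 3: --0-1
PIs = {--0-1, -0-11, -001-, -1110, 0--10, 0-01-, 00-1-, 001-0, 100--, 11-01, 111-0, 1110-}
Coverage chart:
  m1: --0-1 ←essential
  m2: -001-,0--10,0-01-,00-1-
  m4: 001-0 ←essential
  m6: 0--10,00-1-,001-0
  m7: -0-11,00-1-
  m10: 0--10,0-01-
  m11: --0-1,0-01-
  m14: -1110,0--10
  m16: 100-- ←essential
  m17: --0-1,100--
  m18: -001-,100--
  m19: --0-1,-0-11,-001-,100--
  m25: --0-1,11-01
  m27: --0-1 ←essential
  m28: 111-0,1110-
  m29: 11-01,1110-
  m30: -1110,111-0
Essential: --0-1, 001-0, 100--

3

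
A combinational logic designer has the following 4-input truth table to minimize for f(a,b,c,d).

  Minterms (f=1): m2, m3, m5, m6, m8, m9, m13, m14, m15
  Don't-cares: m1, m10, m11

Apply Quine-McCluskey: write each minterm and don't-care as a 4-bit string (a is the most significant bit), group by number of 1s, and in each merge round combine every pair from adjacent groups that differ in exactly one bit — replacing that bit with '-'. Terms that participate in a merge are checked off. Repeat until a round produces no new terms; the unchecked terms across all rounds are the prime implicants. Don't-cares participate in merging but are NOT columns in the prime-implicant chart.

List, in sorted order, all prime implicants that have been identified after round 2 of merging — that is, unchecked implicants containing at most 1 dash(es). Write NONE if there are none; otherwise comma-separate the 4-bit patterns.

size-2^0 implicants → 0001(✓)  0010(✓)  0011(✓)  0101(✓)  0110(✓)  1000(✓)  1001(✓)  1010(✓)  1011(✓)  1101(✓)  1110(✓)  1111(✓)
size-2^1 implicants → -001(✓)  -010(✓)  -011(✓)  -101(✓)  -110(✓)  0-01(✓)  0-10(✓)  00-1(✓)  001-(✓)  1-01(✓)  1-10(✓)  1-11(✓)  10-0(✓)  10-1(✓)  100-(✓)  101-(✓)  11-1(✓)  111-(✓)
size-2^2 implicants → --01  --10  -0-1  -01-  1--1  1-1-  10--
Unchecked terms (primes): --01, --10, -0-1, -01-, 1--1, 1-1-, 10--

NONE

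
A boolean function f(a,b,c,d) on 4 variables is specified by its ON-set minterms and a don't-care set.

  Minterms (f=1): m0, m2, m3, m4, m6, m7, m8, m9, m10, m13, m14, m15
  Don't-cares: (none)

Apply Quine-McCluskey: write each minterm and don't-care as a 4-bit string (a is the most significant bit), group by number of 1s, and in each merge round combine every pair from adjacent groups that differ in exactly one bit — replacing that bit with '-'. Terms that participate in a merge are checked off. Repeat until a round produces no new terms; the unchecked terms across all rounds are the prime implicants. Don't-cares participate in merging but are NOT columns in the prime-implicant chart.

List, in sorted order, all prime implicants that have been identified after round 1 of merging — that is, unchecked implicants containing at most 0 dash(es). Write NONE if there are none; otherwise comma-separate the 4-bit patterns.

NONE

size-2^0 implicants → 0000(✓)  0010(✓)  0011(✓)  0100(✓)  0110(✓)  0111(✓)  1000(✓)  1001(✓)  1010(✓)  1101(✓)  1110(✓)  1111(✓)
size-2^1 implicants → -000(✓)  -010(✓)  -110(✓)  -111(✓)  0-00(✓)  0-10(✓)  0-11(✓)  00-0(✓)  001-(✓)  01-0(✓)  011-(✓)  1-01  1-10(✓)  10-0(✓)  100-  11-1  111-(✓)
size-2^2 implicants → --10  -0-0  -11-  0--0  0-1-
Unchecked terms (primes): --10, -0-0, -11-, 0--0, 0-1-, 1-01, 100-, 11-1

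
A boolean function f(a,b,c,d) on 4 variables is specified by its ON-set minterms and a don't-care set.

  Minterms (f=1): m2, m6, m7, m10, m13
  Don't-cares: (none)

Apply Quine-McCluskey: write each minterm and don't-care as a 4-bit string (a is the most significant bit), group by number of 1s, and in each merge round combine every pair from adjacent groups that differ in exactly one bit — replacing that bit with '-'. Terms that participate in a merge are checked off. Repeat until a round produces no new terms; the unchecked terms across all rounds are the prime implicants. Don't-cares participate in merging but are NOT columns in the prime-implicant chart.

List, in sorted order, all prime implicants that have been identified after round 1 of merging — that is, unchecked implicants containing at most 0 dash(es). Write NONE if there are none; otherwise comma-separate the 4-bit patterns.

1101

Round 0: 0010✓ 0110✓ 0111✓ 1010✓ 1101
Round 1: -010 0-10 011-
PIs = {-010, 0-10, 011-, 1101}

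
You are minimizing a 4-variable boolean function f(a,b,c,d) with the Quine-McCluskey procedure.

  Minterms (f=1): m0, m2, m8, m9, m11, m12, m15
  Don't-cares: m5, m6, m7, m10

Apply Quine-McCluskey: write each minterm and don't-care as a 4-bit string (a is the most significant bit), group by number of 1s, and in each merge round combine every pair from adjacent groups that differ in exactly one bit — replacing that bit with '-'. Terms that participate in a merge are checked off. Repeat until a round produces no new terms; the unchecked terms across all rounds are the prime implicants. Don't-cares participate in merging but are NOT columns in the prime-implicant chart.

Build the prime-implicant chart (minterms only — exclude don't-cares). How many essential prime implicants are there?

3

[col 0] 0000*, 0010*, 0101*, 0110*, 0111*, 1000*, 1001*, 1010*, 1011*, 1100*, 1111*
[col 1] -000*, -010*, -111, 0-10, 00-0*, 01-1, 011-, 1-00, 1-11, 10-0*, 10-1*, 100-*, 101-*
[col 2] -0-0, 10--
Prime implicants: -0-0, -111, 0-10, 01-1, 011-, 1-00, 1-11, 10--
PI chart (minterm → PIs covering it):
  0 | -0-0  (sole → essential)
  2 | -0-0,0-10
  8 | -0-0,1-00,10--
  9 | 10--  (sole → essential)
  11 | 1-11,10--
  12 | 1-00  (sole → essential)
  15 | -111,1-11
Essential prime implicants: -0-0, 1-00, 10--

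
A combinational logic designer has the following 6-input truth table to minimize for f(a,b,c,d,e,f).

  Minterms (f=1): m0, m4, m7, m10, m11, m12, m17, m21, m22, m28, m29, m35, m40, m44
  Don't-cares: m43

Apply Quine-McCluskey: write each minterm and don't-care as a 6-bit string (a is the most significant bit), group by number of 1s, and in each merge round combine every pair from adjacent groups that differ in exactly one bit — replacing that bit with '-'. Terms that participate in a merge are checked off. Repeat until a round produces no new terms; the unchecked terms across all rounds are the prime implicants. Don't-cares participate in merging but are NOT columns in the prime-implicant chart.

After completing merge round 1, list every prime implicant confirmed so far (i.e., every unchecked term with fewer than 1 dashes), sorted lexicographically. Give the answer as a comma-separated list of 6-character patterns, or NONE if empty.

000111, 010110

Round 0: 000000✓ 000100✓ 000111 001010✓ 001011✓ 001100✓ 010001✓ 010101✓ 010110 011100✓ 011101✓ 100011✓ 101000✓ 101011✓ 101100✓
Round 1: -01011 -01100 0-1100 00-100 000-00 00101- 01-101 010-01 01110- 10-011 101-00
PIs = {-01011, -01100, 0-1100, 00-100, 000-00, 000111, 00101-, 01-101, 010-01, 010110, 01110-, 10-011, 101-00}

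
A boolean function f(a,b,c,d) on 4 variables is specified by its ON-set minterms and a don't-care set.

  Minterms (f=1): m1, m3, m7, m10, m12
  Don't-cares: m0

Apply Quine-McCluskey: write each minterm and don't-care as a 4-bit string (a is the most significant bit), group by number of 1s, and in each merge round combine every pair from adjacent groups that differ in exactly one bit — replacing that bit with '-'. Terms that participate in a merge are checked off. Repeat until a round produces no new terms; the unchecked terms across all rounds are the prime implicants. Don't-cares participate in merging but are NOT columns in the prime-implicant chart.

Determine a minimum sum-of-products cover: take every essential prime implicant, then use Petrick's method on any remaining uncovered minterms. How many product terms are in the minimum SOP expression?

size-2^0 implicants → 0000(✓)  0001(✓)  0011(✓)  0111(✓)  1010  1100
size-2^1 implicants → 0-11  00-1  000-
Unchecked terms (primes): 0-11, 00-1, 000-, 1010, 1100
Minterm coverage:
  m1 ⊆ 00-1,000-
  m3 ⊆ 0-11,00-1
  m7 ⊆ 0-11 [E]
  m10 ⊆ 1010 [E]
  m12 ⊆ 1100 [E]
E = {0-11, 1010, 1100}
Petrick residual → 00-1
Cover = a'cd + a'b'd + ab'cd' + abc'd'  |cover|=4

4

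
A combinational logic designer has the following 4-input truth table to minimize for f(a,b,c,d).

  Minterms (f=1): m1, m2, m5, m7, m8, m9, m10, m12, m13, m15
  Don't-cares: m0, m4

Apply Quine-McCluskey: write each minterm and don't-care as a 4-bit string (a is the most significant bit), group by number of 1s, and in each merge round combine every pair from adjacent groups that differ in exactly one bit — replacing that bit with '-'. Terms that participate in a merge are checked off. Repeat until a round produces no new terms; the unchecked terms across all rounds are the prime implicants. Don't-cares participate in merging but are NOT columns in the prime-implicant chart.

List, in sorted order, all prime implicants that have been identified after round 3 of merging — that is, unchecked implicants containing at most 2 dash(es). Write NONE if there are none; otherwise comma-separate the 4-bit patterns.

-0-0, -1-1

size-2^0 implicants → 0000(✓)  0001(✓)  0010(✓)  0100(✓)  0101(✓)  0111(✓)  1000(✓)  1001(✓)  1010(✓)  1100(✓)  1101(✓)  1111(✓)
size-2^1 implicants → -000(✓)  -001(✓)  -010(✓)  -100(✓)  -101(✓)  -111(✓)  0-00(✓)  0-01(✓)  00-0(✓)  000-(✓)  01-1(✓)  010-(✓)  1-00(✓)  1-01(✓)  10-0(✓)  100-(✓)  11-1(✓)  110-(✓)
size-2^2 implicants → --00(✓)  --01(✓)  -0-0  -00-(✓)  -1-1  -10-(✓)  0-0-(✓)  1-0-(✓)
size-2^3 implicants → --0-
Unchecked terms (primes): --0-, -0-0, -1-1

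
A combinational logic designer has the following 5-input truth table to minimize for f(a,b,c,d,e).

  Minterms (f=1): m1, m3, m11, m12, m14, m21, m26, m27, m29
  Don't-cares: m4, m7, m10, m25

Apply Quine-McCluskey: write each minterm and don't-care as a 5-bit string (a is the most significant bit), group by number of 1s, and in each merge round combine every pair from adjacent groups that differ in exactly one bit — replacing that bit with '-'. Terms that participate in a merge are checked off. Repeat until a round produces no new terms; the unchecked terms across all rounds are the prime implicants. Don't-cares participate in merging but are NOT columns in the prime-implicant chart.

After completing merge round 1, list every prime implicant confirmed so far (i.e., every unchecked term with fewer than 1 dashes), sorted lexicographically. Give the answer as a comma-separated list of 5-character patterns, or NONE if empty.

NONE

[col 0] 00001*, 00011*, 00100*, 00111*, 01010*, 01011*, 01100*, 01110*, 10101*, 11001*, 11010*, 11011*, 11101*
[col 1] -1010*, -1011*, 0-011, 0-100, 00-11, 000-1, 01-10, 0101-*, 011-0, 1-101, 11-01, 110-1, 1101-*
[col 2] -101-
Prime implicants: -101-, 0-011, 0-100, 00-11, 000-1, 01-10, 011-0, 1-101, 11-01, 110-1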